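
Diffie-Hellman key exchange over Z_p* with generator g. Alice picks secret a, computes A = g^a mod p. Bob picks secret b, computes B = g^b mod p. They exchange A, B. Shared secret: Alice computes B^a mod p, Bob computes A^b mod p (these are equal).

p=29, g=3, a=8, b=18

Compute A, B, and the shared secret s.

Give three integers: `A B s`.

Answer: 7 6 23

Derivation:
A = 3^8 mod 29  (bits of 8 = 1000)
  bit 0 = 1: r = r^2 * 3 mod 29 = 1^2 * 3 = 1*3 = 3
  bit 1 = 0: r = r^2 mod 29 = 3^2 = 9
  bit 2 = 0: r = r^2 mod 29 = 9^2 = 23
  bit 3 = 0: r = r^2 mod 29 = 23^2 = 7
  -> A = 7
B = 3^18 mod 29  (bits of 18 = 10010)
  bit 0 = 1: r = r^2 * 3 mod 29 = 1^2 * 3 = 1*3 = 3
  bit 1 = 0: r = r^2 mod 29 = 3^2 = 9
  bit 2 = 0: r = r^2 mod 29 = 9^2 = 23
  bit 3 = 1: r = r^2 * 3 mod 29 = 23^2 * 3 = 7*3 = 21
  bit 4 = 0: r = r^2 mod 29 = 21^2 = 6
  -> B = 6
s = B^a = 6^8 mod 29  (bits of 8 = 1000)
  bit 0 = 1: r = r^2 * 6 mod 29 = 1^2 * 6 = 1*6 = 6
  bit 1 = 0: r = r^2 mod 29 = 6^2 = 7
  bit 2 = 0: r = r^2 mod 29 = 7^2 = 20
  bit 3 = 0: r = r^2 mod 29 = 20^2 = 23
  -> s = B^a = 23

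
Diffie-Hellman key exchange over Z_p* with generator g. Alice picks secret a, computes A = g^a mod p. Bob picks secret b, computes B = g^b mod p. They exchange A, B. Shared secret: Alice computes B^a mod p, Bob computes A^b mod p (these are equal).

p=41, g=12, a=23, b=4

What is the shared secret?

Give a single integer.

A = 12^23 mod 41  (bits of 23 = 10111)
  bit 0 = 1: r = r^2 * 12 mod 41 = 1^2 * 12 = 1*12 = 12
  bit 1 = 0: r = r^2 mod 41 = 12^2 = 21
  bit 2 = 1: r = r^2 * 12 mod 41 = 21^2 * 12 = 31*12 = 3
  bit 3 = 1: r = r^2 * 12 mod 41 = 3^2 * 12 = 9*12 = 26
  bit 4 = 1: r = r^2 * 12 mod 41 = 26^2 * 12 = 20*12 = 35
  -> A = 35
B = 12^4 mod 41  (bits of 4 = 100)
  bit 0 = 1: r = r^2 * 12 mod 41 = 1^2 * 12 = 1*12 = 12
  bit 1 = 0: r = r^2 mod 41 = 12^2 = 21
  bit 2 = 0: r = r^2 mod 41 = 21^2 = 31
  -> B = 31
s = B^a = 31^23 mod 41  (bits of 23 = 10111)
  bit 0 = 1: r = r^2 * 31 mod 41 = 1^2 * 31 = 1*31 = 31
  bit 1 = 0: r = r^2 mod 41 = 31^2 = 18
  bit 2 = 1: r = r^2 * 31 mod 41 = 18^2 * 31 = 37*31 = 40
  bit 3 = 1: r = r^2 * 31 mod 41 = 40^2 * 31 = 1*31 = 31
  bit 4 = 1: r = r^2 * 31 mod 41 = 31^2 * 31 = 18*31 = 25
  -> s = B^a = 25

Answer: 25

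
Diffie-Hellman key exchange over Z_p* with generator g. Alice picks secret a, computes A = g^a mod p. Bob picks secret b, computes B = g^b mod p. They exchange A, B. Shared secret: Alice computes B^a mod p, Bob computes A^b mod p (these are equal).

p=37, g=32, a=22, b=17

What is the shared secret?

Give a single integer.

Answer: 28

Derivation:
A = 32^22 mod 37  (bits of 22 = 10110)
  bit 0 = 1: r = r^2 * 32 mod 37 = 1^2 * 32 = 1*32 = 32
  bit 1 = 0: r = r^2 mod 37 = 32^2 = 25
  bit 2 = 1: r = r^2 * 32 mod 37 = 25^2 * 32 = 33*32 = 20
  bit 3 = 1: r = r^2 * 32 mod 37 = 20^2 * 32 = 30*32 = 35
  bit 4 = 0: r = r^2 mod 37 = 35^2 = 4
  -> A = 4
B = 32^17 mod 37  (bits of 17 = 10001)
  bit 0 = 1: r = r^2 * 32 mod 37 = 1^2 * 32 = 1*32 = 32
  bit 1 = 0: r = r^2 mod 37 = 32^2 = 25
  bit 2 = 0: r = r^2 mod 37 = 25^2 = 33
  bit 3 = 0: r = r^2 mod 37 = 33^2 = 16
  bit 4 = 1: r = r^2 * 32 mod 37 = 16^2 * 32 = 34*32 = 15
  -> B = 15
s = B^a = 15^22 mod 37  (bits of 22 = 10110)
  bit 0 = 1: r = r^2 * 15 mod 37 = 1^2 * 15 = 1*15 = 15
  bit 1 = 0: r = r^2 mod 37 = 15^2 = 3
  bit 2 = 1: r = r^2 * 15 mod 37 = 3^2 * 15 = 9*15 = 24
  bit 3 = 1: r = r^2 * 15 mod 37 = 24^2 * 15 = 21*15 = 19
  bit 4 = 0: r = r^2 mod 37 = 19^2 = 28
  -> s = B^a = 28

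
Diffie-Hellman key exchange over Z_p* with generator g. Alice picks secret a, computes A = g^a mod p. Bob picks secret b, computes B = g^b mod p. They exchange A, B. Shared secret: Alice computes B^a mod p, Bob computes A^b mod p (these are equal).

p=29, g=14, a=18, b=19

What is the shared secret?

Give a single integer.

Answer: 5

Derivation:
A = 14^18 mod 29  (bits of 18 = 10010)
  bit 0 = 1: r = r^2 * 14 mod 29 = 1^2 * 14 = 1*14 = 14
  bit 1 = 0: r = r^2 mod 29 = 14^2 = 22
  bit 2 = 0: r = r^2 mod 29 = 22^2 = 20
  bit 3 = 1: r = r^2 * 14 mod 29 = 20^2 * 14 = 23*14 = 3
  bit 4 = 0: r = r^2 mod 29 = 3^2 = 9
  -> A = 9
B = 14^19 mod 29  (bits of 19 = 10011)
  bit 0 = 1: r = r^2 * 14 mod 29 = 1^2 * 14 = 1*14 = 14
  bit 1 = 0: r = r^2 mod 29 = 14^2 = 22
  bit 2 = 0: r = r^2 mod 29 = 22^2 = 20
  bit 3 = 1: r = r^2 * 14 mod 29 = 20^2 * 14 = 23*14 = 3
  bit 4 = 1: r = r^2 * 14 mod 29 = 3^2 * 14 = 9*14 = 10
  -> B = 10
s = B^a = 10^18 mod 29  (bits of 18 = 10010)
  bit 0 = 1: r = r^2 * 10 mod 29 = 1^2 * 10 = 1*10 = 10
  bit 1 = 0: r = r^2 mod 29 = 10^2 = 13
  bit 2 = 0: r = r^2 mod 29 = 13^2 = 24
  bit 3 = 1: r = r^2 * 10 mod 29 = 24^2 * 10 = 25*10 = 18
  bit 4 = 0: r = r^2 mod 29 = 18^2 = 5
  -> s = B^a = 5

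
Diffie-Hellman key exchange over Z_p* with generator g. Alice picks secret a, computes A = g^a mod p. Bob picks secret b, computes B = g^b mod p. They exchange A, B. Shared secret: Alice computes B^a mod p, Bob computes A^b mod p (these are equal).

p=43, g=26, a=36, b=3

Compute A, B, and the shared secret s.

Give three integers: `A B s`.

Answer: 16 32 11

Derivation:
A = 26^36 mod 43  (bits of 36 = 100100)
  bit 0 = 1: r = r^2 * 26 mod 43 = 1^2 * 26 = 1*26 = 26
  bit 1 = 0: r = r^2 mod 43 = 26^2 = 31
  bit 2 = 0: r = r^2 mod 43 = 31^2 = 15
  bit 3 = 1: r = r^2 * 26 mod 43 = 15^2 * 26 = 10*26 = 2
  bit 4 = 0: r = r^2 mod 43 = 2^2 = 4
  bit 5 = 0: r = r^2 mod 43 = 4^2 = 16
  -> A = 16
B = 26^3 mod 43  (bits of 3 = 11)
  bit 0 = 1: r = r^2 * 26 mod 43 = 1^2 * 26 = 1*26 = 26
  bit 1 = 1: r = r^2 * 26 mod 43 = 26^2 * 26 = 31*26 = 32
  -> B = 32
s = B^a = 32^36 mod 43  (bits of 36 = 100100)
  bit 0 = 1: r = r^2 * 32 mod 43 = 1^2 * 32 = 1*32 = 32
  bit 1 = 0: r = r^2 mod 43 = 32^2 = 35
  bit 2 = 0: r = r^2 mod 43 = 35^2 = 21
  bit 3 = 1: r = r^2 * 32 mod 43 = 21^2 * 32 = 11*32 = 8
  bit 4 = 0: r = r^2 mod 43 = 8^2 = 21
  bit 5 = 0: r = r^2 mod 43 = 21^2 = 11
  -> s = B^a = 11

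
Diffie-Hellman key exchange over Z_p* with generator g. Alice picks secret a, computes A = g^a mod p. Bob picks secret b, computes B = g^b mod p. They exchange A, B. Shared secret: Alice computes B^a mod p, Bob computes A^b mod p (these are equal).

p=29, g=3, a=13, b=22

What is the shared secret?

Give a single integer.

A = 3^13 mod 29  (bits of 13 = 1101)
  bit 0 = 1: r = r^2 * 3 mod 29 = 1^2 * 3 = 1*3 = 3
  bit 1 = 1: r = r^2 * 3 mod 29 = 3^2 * 3 = 9*3 = 27
  bit 2 = 0: r = r^2 mod 29 = 27^2 = 4
  bit 3 = 1: r = r^2 * 3 mod 29 = 4^2 * 3 = 16*3 = 19
  -> A = 19
B = 3^22 mod 29  (bits of 22 = 10110)
  bit 0 = 1: r = r^2 * 3 mod 29 = 1^2 * 3 = 1*3 = 3
  bit 1 = 0: r = r^2 mod 29 = 3^2 = 9
  bit 2 = 1: r = r^2 * 3 mod 29 = 9^2 * 3 = 23*3 = 11
  bit 3 = 1: r = r^2 * 3 mod 29 = 11^2 * 3 = 5*3 = 15
  bit 4 = 0: r = r^2 mod 29 = 15^2 = 22
  -> B = 22
s = B^a = 22^13 mod 29  (bits of 13 = 1101)
  bit 0 = 1: r = r^2 * 22 mod 29 = 1^2 * 22 = 1*22 = 22
  bit 1 = 1: r = r^2 * 22 mod 29 = 22^2 * 22 = 20*22 = 5
  bit 2 = 0: r = r^2 mod 29 = 5^2 = 25
  bit 3 = 1: r = r^2 * 22 mod 29 = 25^2 * 22 = 16*22 = 4
  -> s = B^a = 4

Answer: 4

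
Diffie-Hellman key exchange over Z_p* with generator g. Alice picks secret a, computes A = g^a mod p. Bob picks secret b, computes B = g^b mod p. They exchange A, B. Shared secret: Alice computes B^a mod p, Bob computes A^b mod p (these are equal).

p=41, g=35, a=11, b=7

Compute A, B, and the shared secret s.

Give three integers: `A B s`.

Answer: 13 12 26

Derivation:
A = 35^11 mod 41  (bits of 11 = 1011)
  bit 0 = 1: r = r^2 * 35 mod 41 = 1^2 * 35 = 1*35 = 35
  bit 1 = 0: r = r^2 mod 41 = 35^2 = 36
  bit 2 = 1: r = r^2 * 35 mod 41 = 36^2 * 35 = 25*35 = 14
  bit 3 = 1: r = r^2 * 35 mod 41 = 14^2 * 35 = 32*35 = 13
  -> A = 13
B = 35^7 mod 41  (bits of 7 = 111)
  bit 0 = 1: r = r^2 * 35 mod 41 = 1^2 * 35 = 1*35 = 35
  bit 1 = 1: r = r^2 * 35 mod 41 = 35^2 * 35 = 36*35 = 30
  bit 2 = 1: r = r^2 * 35 mod 41 = 30^2 * 35 = 39*35 = 12
  -> B = 12
s = B^a = 12^11 mod 41  (bits of 11 = 1011)
  bit 0 = 1: r = r^2 * 12 mod 41 = 1^2 * 12 = 1*12 = 12
  bit 1 = 0: r = r^2 mod 41 = 12^2 = 21
  bit 2 = 1: r = r^2 * 12 mod 41 = 21^2 * 12 = 31*12 = 3
  bit 3 = 1: r = r^2 * 12 mod 41 = 3^2 * 12 = 9*12 = 26
  -> s = B^a = 26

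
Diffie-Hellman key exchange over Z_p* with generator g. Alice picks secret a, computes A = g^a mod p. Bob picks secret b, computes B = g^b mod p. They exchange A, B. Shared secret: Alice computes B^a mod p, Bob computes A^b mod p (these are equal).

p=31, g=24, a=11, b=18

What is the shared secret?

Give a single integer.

Answer: 2

Derivation:
A = 24^11 mod 31  (bits of 11 = 1011)
  bit 0 = 1: r = r^2 * 24 mod 31 = 1^2 * 24 = 1*24 = 24
  bit 1 = 0: r = r^2 mod 31 = 24^2 = 18
  bit 2 = 1: r = r^2 * 24 mod 31 = 18^2 * 24 = 14*24 = 26
  bit 3 = 1: r = r^2 * 24 mod 31 = 26^2 * 24 = 25*24 = 11
  -> A = 11
B = 24^18 mod 31  (bits of 18 = 10010)
  bit 0 = 1: r = r^2 * 24 mod 31 = 1^2 * 24 = 1*24 = 24
  bit 1 = 0: r = r^2 mod 31 = 24^2 = 18
  bit 2 = 0: r = r^2 mod 31 = 18^2 = 14
  bit 3 = 1: r = r^2 * 24 mod 31 = 14^2 * 24 = 10*24 = 23
  bit 4 = 0: r = r^2 mod 31 = 23^2 = 2
  -> B = 2
s = B^a = 2^11 mod 31  (bits of 11 = 1011)
  bit 0 = 1: r = r^2 * 2 mod 31 = 1^2 * 2 = 1*2 = 2
  bit 1 = 0: r = r^2 mod 31 = 2^2 = 4
  bit 2 = 1: r = r^2 * 2 mod 31 = 4^2 * 2 = 16*2 = 1
  bit 3 = 1: r = r^2 * 2 mod 31 = 1^2 * 2 = 1*2 = 2
  -> s = B^a = 2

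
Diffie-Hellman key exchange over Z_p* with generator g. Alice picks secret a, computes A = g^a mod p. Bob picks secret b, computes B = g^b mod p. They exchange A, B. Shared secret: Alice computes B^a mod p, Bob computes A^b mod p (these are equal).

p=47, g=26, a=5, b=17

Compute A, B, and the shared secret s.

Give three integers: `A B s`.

Answer: 11 35 33

Derivation:
A = 26^5 mod 47  (bits of 5 = 101)
  bit 0 = 1: r = r^2 * 26 mod 47 = 1^2 * 26 = 1*26 = 26
  bit 1 = 0: r = r^2 mod 47 = 26^2 = 18
  bit 2 = 1: r = r^2 * 26 mod 47 = 18^2 * 26 = 42*26 = 11
  -> A = 11
B = 26^17 mod 47  (bits of 17 = 10001)
  bit 0 = 1: r = r^2 * 26 mod 47 = 1^2 * 26 = 1*26 = 26
  bit 1 = 0: r = r^2 mod 47 = 26^2 = 18
  bit 2 = 0: r = r^2 mod 47 = 18^2 = 42
  bit 3 = 0: r = r^2 mod 47 = 42^2 = 25
  bit 4 = 1: r = r^2 * 26 mod 47 = 25^2 * 26 = 14*26 = 35
  -> B = 35
s = B^a = 35^5 mod 47  (bits of 5 = 101)
  bit 0 = 1: r = r^2 * 35 mod 47 = 1^2 * 35 = 1*35 = 35
  bit 1 = 0: r = r^2 mod 47 = 35^2 = 3
  bit 2 = 1: r = r^2 * 35 mod 47 = 3^2 * 35 = 9*35 = 33
  -> s = B^a = 33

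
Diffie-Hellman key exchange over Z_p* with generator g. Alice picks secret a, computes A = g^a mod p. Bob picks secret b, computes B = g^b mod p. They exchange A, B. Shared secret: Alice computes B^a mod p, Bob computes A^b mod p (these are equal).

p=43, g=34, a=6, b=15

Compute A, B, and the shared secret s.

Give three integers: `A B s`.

Answer: 4 32 4

Derivation:
A = 34^6 mod 43  (bits of 6 = 110)
  bit 0 = 1: r = r^2 * 34 mod 43 = 1^2 * 34 = 1*34 = 34
  bit 1 = 1: r = r^2 * 34 mod 43 = 34^2 * 34 = 38*34 = 2
  bit 2 = 0: r = r^2 mod 43 = 2^2 = 4
  -> A = 4
B = 34^15 mod 43  (bits of 15 = 1111)
  bit 0 = 1: r = r^2 * 34 mod 43 = 1^2 * 34 = 1*34 = 34
  bit 1 = 1: r = r^2 * 34 mod 43 = 34^2 * 34 = 38*34 = 2
  bit 2 = 1: r = r^2 * 34 mod 43 = 2^2 * 34 = 4*34 = 7
  bit 3 = 1: r = r^2 * 34 mod 43 = 7^2 * 34 = 6*34 = 32
  -> B = 32
s = B^a = 32^6 mod 43  (bits of 6 = 110)
  bit 0 = 1: r = r^2 * 32 mod 43 = 1^2 * 32 = 1*32 = 32
  bit 1 = 1: r = r^2 * 32 mod 43 = 32^2 * 32 = 35*32 = 2
  bit 2 = 0: r = r^2 mod 43 = 2^2 = 4
  -> s = B^a = 4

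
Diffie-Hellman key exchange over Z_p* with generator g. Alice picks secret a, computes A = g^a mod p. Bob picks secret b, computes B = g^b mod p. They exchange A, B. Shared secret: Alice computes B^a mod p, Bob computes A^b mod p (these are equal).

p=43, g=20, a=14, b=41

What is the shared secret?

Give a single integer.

Answer: 6

Derivation:
A = 20^14 mod 43  (bits of 14 = 1110)
  bit 0 = 1: r = r^2 * 20 mod 43 = 1^2 * 20 = 1*20 = 20
  bit 1 = 1: r = r^2 * 20 mod 43 = 20^2 * 20 = 13*20 = 2
  bit 2 = 1: r = r^2 * 20 mod 43 = 2^2 * 20 = 4*20 = 37
  bit 3 = 0: r = r^2 mod 43 = 37^2 = 36
  -> A = 36
B = 20^41 mod 43  (bits of 41 = 101001)
  bit 0 = 1: r = r^2 * 20 mod 43 = 1^2 * 20 = 1*20 = 20
  bit 1 = 0: r = r^2 mod 43 = 20^2 = 13
  bit 2 = 1: r = r^2 * 20 mod 43 = 13^2 * 20 = 40*20 = 26
  bit 3 = 0: r = r^2 mod 43 = 26^2 = 31
  bit 4 = 0: r = r^2 mod 43 = 31^2 = 15
  bit 5 = 1: r = r^2 * 20 mod 43 = 15^2 * 20 = 10*20 = 28
  -> B = 28
s = B^a = 28^14 mod 43  (bits of 14 = 1110)
  bit 0 = 1: r = r^2 * 28 mod 43 = 1^2 * 28 = 1*28 = 28
  bit 1 = 1: r = r^2 * 28 mod 43 = 28^2 * 28 = 10*28 = 22
  bit 2 = 1: r = r^2 * 28 mod 43 = 22^2 * 28 = 11*28 = 7
  bit 3 = 0: r = r^2 mod 43 = 7^2 = 6
  -> s = B^a = 6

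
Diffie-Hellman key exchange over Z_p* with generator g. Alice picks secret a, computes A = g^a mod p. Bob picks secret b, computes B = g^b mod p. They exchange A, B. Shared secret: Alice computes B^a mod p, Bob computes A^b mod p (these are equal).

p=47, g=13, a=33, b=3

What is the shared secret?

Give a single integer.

A = 13^33 mod 47  (bits of 33 = 100001)
  bit 0 = 1: r = r^2 * 13 mod 47 = 1^2 * 13 = 1*13 = 13
  bit 1 = 0: r = r^2 mod 47 = 13^2 = 28
  bit 2 = 0: r = r^2 mod 47 = 28^2 = 32
  bit 3 = 0: r = r^2 mod 47 = 32^2 = 37
  bit 4 = 0: r = r^2 mod 47 = 37^2 = 6
  bit 5 = 1: r = r^2 * 13 mod 47 = 6^2 * 13 = 36*13 = 45
  -> A = 45
B = 13^3 mod 47  (bits of 3 = 11)
  bit 0 = 1: r = r^2 * 13 mod 47 = 1^2 * 13 = 1*13 = 13
  bit 1 = 1: r = r^2 * 13 mod 47 = 13^2 * 13 = 28*13 = 35
  -> B = 35
s = B^a = 35^33 mod 47  (bits of 33 = 100001)
  bit 0 = 1: r = r^2 * 35 mod 47 = 1^2 * 35 = 1*35 = 35
  bit 1 = 0: r = r^2 mod 47 = 35^2 = 3
  bit 2 = 0: r = r^2 mod 47 = 3^2 = 9
  bit 3 = 0: r = r^2 mod 47 = 9^2 = 34
  bit 4 = 0: r = r^2 mod 47 = 34^2 = 28
  bit 5 = 1: r = r^2 * 35 mod 47 = 28^2 * 35 = 32*35 = 39
  -> s = B^a = 39

Answer: 39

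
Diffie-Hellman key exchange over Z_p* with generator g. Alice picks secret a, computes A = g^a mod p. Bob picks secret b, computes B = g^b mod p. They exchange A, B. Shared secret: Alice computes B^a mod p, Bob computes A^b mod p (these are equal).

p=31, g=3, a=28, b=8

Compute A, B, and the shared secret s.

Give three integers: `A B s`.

Answer: 7 20 10

Derivation:
A = 3^28 mod 31  (bits of 28 = 11100)
  bit 0 = 1: r = r^2 * 3 mod 31 = 1^2 * 3 = 1*3 = 3
  bit 1 = 1: r = r^2 * 3 mod 31 = 3^2 * 3 = 9*3 = 27
  bit 2 = 1: r = r^2 * 3 mod 31 = 27^2 * 3 = 16*3 = 17
  bit 3 = 0: r = r^2 mod 31 = 17^2 = 10
  bit 4 = 0: r = r^2 mod 31 = 10^2 = 7
  -> A = 7
B = 3^8 mod 31  (bits of 8 = 1000)
  bit 0 = 1: r = r^2 * 3 mod 31 = 1^2 * 3 = 1*3 = 3
  bit 1 = 0: r = r^2 mod 31 = 3^2 = 9
  bit 2 = 0: r = r^2 mod 31 = 9^2 = 19
  bit 3 = 0: r = r^2 mod 31 = 19^2 = 20
  -> B = 20
s = B^a = 20^28 mod 31  (bits of 28 = 11100)
  bit 0 = 1: r = r^2 * 20 mod 31 = 1^2 * 20 = 1*20 = 20
  bit 1 = 1: r = r^2 * 20 mod 31 = 20^2 * 20 = 28*20 = 2
  bit 2 = 1: r = r^2 * 20 mod 31 = 2^2 * 20 = 4*20 = 18
  bit 3 = 0: r = r^2 mod 31 = 18^2 = 14
  bit 4 = 0: r = r^2 mod 31 = 14^2 = 10
  -> s = B^a = 10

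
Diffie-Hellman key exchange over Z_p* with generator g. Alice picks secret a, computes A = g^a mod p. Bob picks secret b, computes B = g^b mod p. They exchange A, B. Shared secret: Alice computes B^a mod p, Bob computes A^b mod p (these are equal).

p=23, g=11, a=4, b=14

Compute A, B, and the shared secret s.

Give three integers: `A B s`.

Answer: 13 3 12

Derivation:
A = 11^4 mod 23  (bits of 4 = 100)
  bit 0 = 1: r = r^2 * 11 mod 23 = 1^2 * 11 = 1*11 = 11
  bit 1 = 0: r = r^2 mod 23 = 11^2 = 6
  bit 2 = 0: r = r^2 mod 23 = 6^2 = 13
  -> A = 13
B = 11^14 mod 23  (bits of 14 = 1110)
  bit 0 = 1: r = r^2 * 11 mod 23 = 1^2 * 11 = 1*11 = 11
  bit 1 = 1: r = r^2 * 11 mod 23 = 11^2 * 11 = 6*11 = 20
  bit 2 = 1: r = r^2 * 11 mod 23 = 20^2 * 11 = 9*11 = 7
  bit 3 = 0: r = r^2 mod 23 = 7^2 = 3
  -> B = 3
s = B^a = 3^4 mod 23  (bits of 4 = 100)
  bit 0 = 1: r = r^2 * 3 mod 23 = 1^2 * 3 = 1*3 = 3
  bit 1 = 0: r = r^2 mod 23 = 3^2 = 9
  bit 2 = 0: r = r^2 mod 23 = 9^2 = 12
  -> s = B^a = 12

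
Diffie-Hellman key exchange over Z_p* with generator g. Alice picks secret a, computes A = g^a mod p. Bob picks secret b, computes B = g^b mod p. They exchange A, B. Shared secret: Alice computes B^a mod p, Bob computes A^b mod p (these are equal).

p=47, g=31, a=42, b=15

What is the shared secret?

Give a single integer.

Answer: 14

Derivation:
A = 31^42 mod 47  (bits of 42 = 101010)
  bit 0 = 1: r = r^2 * 31 mod 47 = 1^2 * 31 = 1*31 = 31
  bit 1 = 0: r = r^2 mod 47 = 31^2 = 21
  bit 2 = 1: r = r^2 * 31 mod 47 = 21^2 * 31 = 18*31 = 41
  bit 3 = 0: r = r^2 mod 47 = 41^2 = 36
  bit 4 = 1: r = r^2 * 31 mod 47 = 36^2 * 31 = 27*31 = 38
  bit 5 = 0: r = r^2 mod 47 = 38^2 = 34
  -> A = 34
B = 31^15 mod 47  (bits of 15 = 1111)
  bit 0 = 1: r = r^2 * 31 mod 47 = 1^2 * 31 = 1*31 = 31
  bit 1 = 1: r = r^2 * 31 mod 47 = 31^2 * 31 = 21*31 = 40
  bit 2 = 1: r = r^2 * 31 mod 47 = 40^2 * 31 = 2*31 = 15
  bit 3 = 1: r = r^2 * 31 mod 47 = 15^2 * 31 = 37*31 = 19
  -> B = 19
s = B^a = 19^42 mod 47  (bits of 42 = 101010)
  bit 0 = 1: r = r^2 * 19 mod 47 = 1^2 * 19 = 1*19 = 19
  bit 1 = 0: r = r^2 mod 47 = 19^2 = 32
  bit 2 = 1: r = r^2 * 19 mod 47 = 32^2 * 19 = 37*19 = 45
  bit 3 = 0: r = r^2 mod 47 = 45^2 = 4
  bit 4 = 1: r = r^2 * 19 mod 47 = 4^2 * 19 = 16*19 = 22
  bit 5 = 0: r = r^2 mod 47 = 22^2 = 14
  -> s = B^a = 14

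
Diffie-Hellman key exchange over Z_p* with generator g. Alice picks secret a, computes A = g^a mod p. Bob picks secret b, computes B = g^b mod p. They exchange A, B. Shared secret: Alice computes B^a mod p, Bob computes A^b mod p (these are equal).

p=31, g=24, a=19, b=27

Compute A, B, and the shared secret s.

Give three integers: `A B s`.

Answer: 17 15 29

Derivation:
A = 24^19 mod 31  (bits of 19 = 10011)
  bit 0 = 1: r = r^2 * 24 mod 31 = 1^2 * 24 = 1*24 = 24
  bit 1 = 0: r = r^2 mod 31 = 24^2 = 18
  bit 2 = 0: r = r^2 mod 31 = 18^2 = 14
  bit 3 = 1: r = r^2 * 24 mod 31 = 14^2 * 24 = 10*24 = 23
  bit 4 = 1: r = r^2 * 24 mod 31 = 23^2 * 24 = 2*24 = 17
  -> A = 17
B = 24^27 mod 31  (bits of 27 = 11011)
  bit 0 = 1: r = r^2 * 24 mod 31 = 1^2 * 24 = 1*24 = 24
  bit 1 = 1: r = r^2 * 24 mod 31 = 24^2 * 24 = 18*24 = 29
  bit 2 = 0: r = r^2 mod 31 = 29^2 = 4
  bit 3 = 1: r = r^2 * 24 mod 31 = 4^2 * 24 = 16*24 = 12
  bit 4 = 1: r = r^2 * 24 mod 31 = 12^2 * 24 = 20*24 = 15
  -> B = 15
s = B^a = 15^19 mod 31  (bits of 19 = 10011)
  bit 0 = 1: r = r^2 * 15 mod 31 = 1^2 * 15 = 1*15 = 15
  bit 1 = 0: r = r^2 mod 31 = 15^2 = 8
  bit 2 = 0: r = r^2 mod 31 = 8^2 = 2
  bit 3 = 1: r = r^2 * 15 mod 31 = 2^2 * 15 = 4*15 = 29
  bit 4 = 1: r = r^2 * 15 mod 31 = 29^2 * 15 = 4*15 = 29
  -> s = B^a = 29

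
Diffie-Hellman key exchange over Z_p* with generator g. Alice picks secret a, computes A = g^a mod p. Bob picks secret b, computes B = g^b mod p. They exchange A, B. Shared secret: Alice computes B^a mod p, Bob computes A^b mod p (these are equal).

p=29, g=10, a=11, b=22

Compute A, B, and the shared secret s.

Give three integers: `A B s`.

Answer: 2 4 5

Derivation:
A = 10^11 mod 29  (bits of 11 = 1011)
  bit 0 = 1: r = r^2 * 10 mod 29 = 1^2 * 10 = 1*10 = 10
  bit 1 = 0: r = r^2 mod 29 = 10^2 = 13
  bit 2 = 1: r = r^2 * 10 mod 29 = 13^2 * 10 = 24*10 = 8
  bit 3 = 1: r = r^2 * 10 mod 29 = 8^2 * 10 = 6*10 = 2
  -> A = 2
B = 10^22 mod 29  (bits of 22 = 10110)
  bit 0 = 1: r = r^2 * 10 mod 29 = 1^2 * 10 = 1*10 = 10
  bit 1 = 0: r = r^2 mod 29 = 10^2 = 13
  bit 2 = 1: r = r^2 * 10 mod 29 = 13^2 * 10 = 24*10 = 8
  bit 3 = 1: r = r^2 * 10 mod 29 = 8^2 * 10 = 6*10 = 2
  bit 4 = 0: r = r^2 mod 29 = 2^2 = 4
  -> B = 4
s = B^a = 4^11 mod 29  (bits of 11 = 1011)
  bit 0 = 1: r = r^2 * 4 mod 29 = 1^2 * 4 = 1*4 = 4
  bit 1 = 0: r = r^2 mod 29 = 4^2 = 16
  bit 2 = 1: r = r^2 * 4 mod 29 = 16^2 * 4 = 24*4 = 9
  bit 3 = 1: r = r^2 * 4 mod 29 = 9^2 * 4 = 23*4 = 5
  -> s = B^a = 5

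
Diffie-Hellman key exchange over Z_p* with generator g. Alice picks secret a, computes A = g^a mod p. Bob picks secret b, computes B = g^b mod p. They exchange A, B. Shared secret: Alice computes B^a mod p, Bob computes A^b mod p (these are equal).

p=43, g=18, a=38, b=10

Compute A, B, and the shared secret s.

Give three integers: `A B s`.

A = 18^38 mod 43  (bits of 38 = 100110)
  bit 0 = 1: r = r^2 * 18 mod 43 = 1^2 * 18 = 1*18 = 18
  bit 1 = 0: r = r^2 mod 43 = 18^2 = 23
  bit 2 = 0: r = r^2 mod 43 = 23^2 = 13
  bit 3 = 1: r = r^2 * 18 mod 43 = 13^2 * 18 = 40*18 = 32
  bit 4 = 1: r = r^2 * 18 mod 43 = 32^2 * 18 = 35*18 = 28
  bit 5 = 0: r = r^2 mod 43 = 28^2 = 10
  -> A = 10
B = 18^10 mod 43  (bits of 10 = 1010)
  bit 0 = 1: r = r^2 * 18 mod 43 = 1^2 * 18 = 1*18 = 18
  bit 1 = 0: r = r^2 mod 43 = 18^2 = 23
  bit 2 = 1: r = r^2 * 18 mod 43 = 23^2 * 18 = 13*18 = 19
  bit 3 = 0: r = r^2 mod 43 = 19^2 = 17
  -> B = 17
s = B^a = 17^38 mod 43  (bits of 38 = 100110)
  bit 0 = 1: r = r^2 * 17 mod 43 = 1^2 * 17 = 1*17 = 17
  bit 1 = 0: r = r^2 mod 43 = 17^2 = 31
  bit 2 = 0: r = r^2 mod 43 = 31^2 = 15
  bit 3 = 1: r = r^2 * 17 mod 43 = 15^2 * 17 = 10*17 = 41
  bit 4 = 1: r = r^2 * 17 mod 43 = 41^2 * 17 = 4*17 = 25
  bit 5 = 0: r = r^2 mod 43 = 25^2 = 23
  -> s = B^a = 23

Answer: 10 17 23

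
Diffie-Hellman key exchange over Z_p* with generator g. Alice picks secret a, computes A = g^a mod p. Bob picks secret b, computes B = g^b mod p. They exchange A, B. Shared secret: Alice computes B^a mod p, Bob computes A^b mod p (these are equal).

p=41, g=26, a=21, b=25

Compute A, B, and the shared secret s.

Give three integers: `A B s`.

A = 26^21 mod 41  (bits of 21 = 10101)
  bit 0 = 1: r = r^2 * 26 mod 41 = 1^2 * 26 = 1*26 = 26
  bit 1 = 0: r = r^2 mod 41 = 26^2 = 20
  bit 2 = 1: r = r^2 * 26 mod 41 = 20^2 * 26 = 31*26 = 27
  bit 3 = 0: r = r^2 mod 41 = 27^2 = 32
  bit 4 = 1: r = r^2 * 26 mod 41 = 32^2 * 26 = 40*26 = 15
  -> A = 15
B = 26^25 mod 41  (bits of 25 = 11001)
  bit 0 = 1: r = r^2 * 26 mod 41 = 1^2 * 26 = 1*26 = 26
  bit 1 = 1: r = r^2 * 26 mod 41 = 26^2 * 26 = 20*26 = 28
  bit 2 = 0: r = r^2 mod 41 = 28^2 = 5
  bit 3 = 0: r = r^2 mod 41 = 5^2 = 25
  bit 4 = 1: r = r^2 * 26 mod 41 = 25^2 * 26 = 10*26 = 14
  -> B = 14
s = B^a = 14^21 mod 41  (bits of 21 = 10101)
  bit 0 = 1: r = r^2 * 14 mod 41 = 1^2 * 14 = 1*14 = 14
  bit 1 = 0: r = r^2 mod 41 = 14^2 = 32
  bit 2 = 1: r = r^2 * 14 mod 41 = 32^2 * 14 = 40*14 = 27
  bit 3 = 0: r = r^2 mod 41 = 27^2 = 32
  bit 4 = 1: r = r^2 * 14 mod 41 = 32^2 * 14 = 40*14 = 27
  -> s = B^a = 27

Answer: 15 14 27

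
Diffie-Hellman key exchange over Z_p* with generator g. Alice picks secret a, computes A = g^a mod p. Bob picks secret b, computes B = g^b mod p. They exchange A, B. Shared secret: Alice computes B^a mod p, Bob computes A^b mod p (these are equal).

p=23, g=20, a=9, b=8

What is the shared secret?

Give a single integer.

Answer: 16

Derivation:
A = 20^9 mod 23  (bits of 9 = 1001)
  bit 0 = 1: r = r^2 * 20 mod 23 = 1^2 * 20 = 1*20 = 20
  bit 1 = 0: r = r^2 mod 23 = 20^2 = 9
  bit 2 = 0: r = r^2 mod 23 = 9^2 = 12
  bit 3 = 1: r = r^2 * 20 mod 23 = 12^2 * 20 = 6*20 = 5
  -> A = 5
B = 20^8 mod 23  (bits of 8 = 1000)
  bit 0 = 1: r = r^2 * 20 mod 23 = 1^2 * 20 = 1*20 = 20
  bit 1 = 0: r = r^2 mod 23 = 20^2 = 9
  bit 2 = 0: r = r^2 mod 23 = 9^2 = 12
  bit 3 = 0: r = r^2 mod 23 = 12^2 = 6
  -> B = 6
s = B^a = 6^9 mod 23  (bits of 9 = 1001)
  bit 0 = 1: r = r^2 * 6 mod 23 = 1^2 * 6 = 1*6 = 6
  bit 1 = 0: r = r^2 mod 23 = 6^2 = 13
  bit 2 = 0: r = r^2 mod 23 = 13^2 = 8
  bit 3 = 1: r = r^2 * 6 mod 23 = 8^2 * 6 = 18*6 = 16
  -> s = B^a = 16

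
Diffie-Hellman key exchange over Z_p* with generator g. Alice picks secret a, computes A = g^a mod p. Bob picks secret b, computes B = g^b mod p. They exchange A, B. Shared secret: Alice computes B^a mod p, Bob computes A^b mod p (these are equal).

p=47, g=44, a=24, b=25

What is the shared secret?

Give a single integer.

A = 44^24 mod 47  (bits of 24 = 11000)
  bit 0 = 1: r = r^2 * 44 mod 47 = 1^2 * 44 = 1*44 = 44
  bit 1 = 1: r = r^2 * 44 mod 47 = 44^2 * 44 = 9*44 = 20
  bit 2 = 0: r = r^2 mod 47 = 20^2 = 24
  bit 3 = 0: r = r^2 mod 47 = 24^2 = 12
  bit 4 = 0: r = r^2 mod 47 = 12^2 = 3
  -> A = 3
B = 44^25 mod 47  (bits of 25 = 11001)
  bit 0 = 1: r = r^2 * 44 mod 47 = 1^2 * 44 = 1*44 = 44
  bit 1 = 1: r = r^2 * 44 mod 47 = 44^2 * 44 = 9*44 = 20
  bit 2 = 0: r = r^2 mod 47 = 20^2 = 24
  bit 3 = 0: r = r^2 mod 47 = 24^2 = 12
  bit 4 = 1: r = r^2 * 44 mod 47 = 12^2 * 44 = 3*44 = 38
  -> B = 38
s = B^a = 38^24 mod 47  (bits of 24 = 11000)
  bit 0 = 1: r = r^2 * 38 mod 47 = 1^2 * 38 = 1*38 = 38
  bit 1 = 1: r = r^2 * 38 mod 47 = 38^2 * 38 = 34*38 = 23
  bit 2 = 0: r = r^2 mod 47 = 23^2 = 12
  bit 3 = 0: r = r^2 mod 47 = 12^2 = 3
  bit 4 = 0: r = r^2 mod 47 = 3^2 = 9
  -> s = B^a = 9

Answer: 9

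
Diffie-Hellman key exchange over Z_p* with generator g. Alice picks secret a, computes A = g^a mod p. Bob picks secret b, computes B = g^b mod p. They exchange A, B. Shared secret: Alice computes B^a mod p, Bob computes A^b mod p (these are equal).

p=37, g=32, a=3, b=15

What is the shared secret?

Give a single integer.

A = 32^3 mod 37  (bits of 3 = 11)
  bit 0 = 1: r = r^2 * 32 mod 37 = 1^2 * 32 = 1*32 = 32
  bit 1 = 1: r = r^2 * 32 mod 37 = 32^2 * 32 = 25*32 = 23
  -> A = 23
B = 32^15 mod 37  (bits of 15 = 1111)
  bit 0 = 1: r = r^2 * 32 mod 37 = 1^2 * 32 = 1*32 = 32
  bit 1 = 1: r = r^2 * 32 mod 37 = 32^2 * 32 = 25*32 = 23
  bit 2 = 1: r = r^2 * 32 mod 37 = 23^2 * 32 = 11*32 = 19
  bit 3 = 1: r = r^2 * 32 mod 37 = 19^2 * 32 = 28*32 = 8
  -> B = 8
s = B^a = 8^3 mod 37  (bits of 3 = 11)
  bit 0 = 1: r = r^2 * 8 mod 37 = 1^2 * 8 = 1*8 = 8
  bit 1 = 1: r = r^2 * 8 mod 37 = 8^2 * 8 = 27*8 = 31
  -> s = B^a = 31

Answer: 31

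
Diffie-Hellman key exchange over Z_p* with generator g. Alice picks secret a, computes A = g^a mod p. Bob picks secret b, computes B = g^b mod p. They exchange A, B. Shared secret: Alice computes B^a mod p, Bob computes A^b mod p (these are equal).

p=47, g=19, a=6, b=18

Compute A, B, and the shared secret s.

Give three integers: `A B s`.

Answer: 9 24 36

Derivation:
A = 19^6 mod 47  (bits of 6 = 110)
  bit 0 = 1: r = r^2 * 19 mod 47 = 1^2 * 19 = 1*19 = 19
  bit 1 = 1: r = r^2 * 19 mod 47 = 19^2 * 19 = 32*19 = 44
  bit 2 = 0: r = r^2 mod 47 = 44^2 = 9
  -> A = 9
B = 19^18 mod 47  (bits of 18 = 10010)
  bit 0 = 1: r = r^2 * 19 mod 47 = 1^2 * 19 = 1*19 = 19
  bit 1 = 0: r = r^2 mod 47 = 19^2 = 32
  bit 2 = 0: r = r^2 mod 47 = 32^2 = 37
  bit 3 = 1: r = r^2 * 19 mod 47 = 37^2 * 19 = 6*19 = 20
  bit 4 = 0: r = r^2 mod 47 = 20^2 = 24
  -> B = 24
s = B^a = 24^6 mod 47  (bits of 6 = 110)
  bit 0 = 1: r = r^2 * 24 mod 47 = 1^2 * 24 = 1*24 = 24
  bit 1 = 1: r = r^2 * 24 mod 47 = 24^2 * 24 = 12*24 = 6
  bit 2 = 0: r = r^2 mod 47 = 6^2 = 36
  -> s = B^a = 36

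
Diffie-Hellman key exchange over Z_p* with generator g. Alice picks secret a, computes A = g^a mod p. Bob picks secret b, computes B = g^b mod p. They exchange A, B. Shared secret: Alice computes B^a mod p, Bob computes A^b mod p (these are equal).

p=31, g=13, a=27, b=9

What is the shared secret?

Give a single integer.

A = 13^27 mod 31  (bits of 27 = 11011)
  bit 0 = 1: r = r^2 * 13 mod 31 = 1^2 * 13 = 1*13 = 13
  bit 1 = 1: r = r^2 * 13 mod 31 = 13^2 * 13 = 14*13 = 27
  bit 2 = 0: r = r^2 mod 31 = 27^2 = 16
  bit 3 = 1: r = r^2 * 13 mod 31 = 16^2 * 13 = 8*13 = 11
  bit 4 = 1: r = r^2 * 13 mod 31 = 11^2 * 13 = 28*13 = 23
  -> A = 23
B = 13^9 mod 31  (bits of 9 = 1001)
  bit 0 = 1: r = r^2 * 13 mod 31 = 1^2 * 13 = 1*13 = 13
  bit 1 = 0: r = r^2 mod 31 = 13^2 = 14
  bit 2 = 0: r = r^2 mod 31 = 14^2 = 10
  bit 3 = 1: r = r^2 * 13 mod 31 = 10^2 * 13 = 7*13 = 29
  -> B = 29
s = B^a = 29^27 mod 31  (bits of 27 = 11011)
  bit 0 = 1: r = r^2 * 29 mod 31 = 1^2 * 29 = 1*29 = 29
  bit 1 = 1: r = r^2 * 29 mod 31 = 29^2 * 29 = 4*29 = 23
  bit 2 = 0: r = r^2 mod 31 = 23^2 = 2
  bit 3 = 1: r = r^2 * 29 mod 31 = 2^2 * 29 = 4*29 = 23
  bit 4 = 1: r = r^2 * 29 mod 31 = 23^2 * 29 = 2*29 = 27
  -> s = B^a = 27

Answer: 27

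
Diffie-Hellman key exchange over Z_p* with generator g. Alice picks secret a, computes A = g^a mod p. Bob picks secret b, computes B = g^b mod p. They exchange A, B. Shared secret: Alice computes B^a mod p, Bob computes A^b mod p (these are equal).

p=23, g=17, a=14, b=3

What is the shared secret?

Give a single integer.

Answer: 16

Derivation:
A = 17^14 mod 23  (bits of 14 = 1110)
  bit 0 = 1: r = r^2 * 17 mod 23 = 1^2 * 17 = 1*17 = 17
  bit 1 = 1: r = r^2 * 17 mod 23 = 17^2 * 17 = 13*17 = 14
  bit 2 = 1: r = r^2 * 17 mod 23 = 14^2 * 17 = 12*17 = 20
  bit 3 = 0: r = r^2 mod 23 = 20^2 = 9
  -> A = 9
B = 17^3 mod 23  (bits of 3 = 11)
  bit 0 = 1: r = r^2 * 17 mod 23 = 1^2 * 17 = 1*17 = 17
  bit 1 = 1: r = r^2 * 17 mod 23 = 17^2 * 17 = 13*17 = 14
  -> B = 14
s = B^a = 14^14 mod 23  (bits of 14 = 1110)
  bit 0 = 1: r = r^2 * 14 mod 23 = 1^2 * 14 = 1*14 = 14
  bit 1 = 1: r = r^2 * 14 mod 23 = 14^2 * 14 = 12*14 = 7
  bit 2 = 1: r = r^2 * 14 mod 23 = 7^2 * 14 = 3*14 = 19
  bit 3 = 0: r = r^2 mod 23 = 19^2 = 16
  -> s = B^a = 16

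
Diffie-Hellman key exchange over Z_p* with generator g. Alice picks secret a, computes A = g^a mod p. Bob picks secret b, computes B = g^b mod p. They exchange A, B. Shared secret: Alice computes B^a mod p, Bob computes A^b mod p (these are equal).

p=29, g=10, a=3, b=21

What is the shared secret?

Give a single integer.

A = 10^3 mod 29  (bits of 3 = 11)
  bit 0 = 1: r = r^2 * 10 mod 29 = 1^2 * 10 = 1*10 = 10
  bit 1 = 1: r = r^2 * 10 mod 29 = 10^2 * 10 = 13*10 = 14
  -> A = 14
B = 10^21 mod 29  (bits of 21 = 10101)
  bit 0 = 1: r = r^2 * 10 mod 29 = 1^2 * 10 = 1*10 = 10
  bit 1 = 0: r = r^2 mod 29 = 10^2 = 13
  bit 2 = 1: r = r^2 * 10 mod 29 = 13^2 * 10 = 24*10 = 8
  bit 3 = 0: r = r^2 mod 29 = 8^2 = 6
  bit 4 = 1: r = r^2 * 10 mod 29 = 6^2 * 10 = 7*10 = 12
  -> B = 12
s = B^a = 12^3 mod 29  (bits of 3 = 11)
  bit 0 = 1: r = r^2 * 12 mod 29 = 1^2 * 12 = 1*12 = 12
  bit 1 = 1: r = r^2 * 12 mod 29 = 12^2 * 12 = 28*12 = 17
  -> s = B^a = 17

Answer: 17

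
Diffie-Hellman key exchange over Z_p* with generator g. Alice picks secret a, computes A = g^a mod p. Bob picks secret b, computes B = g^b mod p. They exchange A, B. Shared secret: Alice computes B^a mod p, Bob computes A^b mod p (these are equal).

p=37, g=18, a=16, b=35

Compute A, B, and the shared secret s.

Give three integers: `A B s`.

Answer: 33 35 9

Derivation:
A = 18^16 mod 37  (bits of 16 = 10000)
  bit 0 = 1: r = r^2 * 18 mod 37 = 1^2 * 18 = 1*18 = 18
  bit 1 = 0: r = r^2 mod 37 = 18^2 = 28
  bit 2 = 0: r = r^2 mod 37 = 28^2 = 7
  bit 3 = 0: r = r^2 mod 37 = 7^2 = 12
  bit 4 = 0: r = r^2 mod 37 = 12^2 = 33
  -> A = 33
B = 18^35 mod 37  (bits of 35 = 100011)
  bit 0 = 1: r = r^2 * 18 mod 37 = 1^2 * 18 = 1*18 = 18
  bit 1 = 0: r = r^2 mod 37 = 18^2 = 28
  bit 2 = 0: r = r^2 mod 37 = 28^2 = 7
  bit 3 = 0: r = r^2 mod 37 = 7^2 = 12
  bit 4 = 1: r = r^2 * 18 mod 37 = 12^2 * 18 = 33*18 = 2
  bit 5 = 1: r = r^2 * 18 mod 37 = 2^2 * 18 = 4*18 = 35
  -> B = 35
s = B^a = 35^16 mod 37  (bits of 16 = 10000)
  bit 0 = 1: r = r^2 * 35 mod 37 = 1^2 * 35 = 1*35 = 35
  bit 1 = 0: r = r^2 mod 37 = 35^2 = 4
  bit 2 = 0: r = r^2 mod 37 = 4^2 = 16
  bit 3 = 0: r = r^2 mod 37 = 16^2 = 34
  bit 4 = 0: r = r^2 mod 37 = 34^2 = 9
  -> s = B^a = 9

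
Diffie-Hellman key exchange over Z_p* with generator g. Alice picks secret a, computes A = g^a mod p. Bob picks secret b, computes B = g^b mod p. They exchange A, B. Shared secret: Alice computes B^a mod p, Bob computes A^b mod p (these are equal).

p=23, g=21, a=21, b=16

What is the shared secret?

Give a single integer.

Answer: 18

Derivation:
A = 21^21 mod 23  (bits of 21 = 10101)
  bit 0 = 1: r = r^2 * 21 mod 23 = 1^2 * 21 = 1*21 = 21
  bit 1 = 0: r = r^2 mod 23 = 21^2 = 4
  bit 2 = 1: r = r^2 * 21 mod 23 = 4^2 * 21 = 16*21 = 14
  bit 3 = 0: r = r^2 mod 23 = 14^2 = 12
  bit 4 = 1: r = r^2 * 21 mod 23 = 12^2 * 21 = 6*21 = 11
  -> A = 11
B = 21^16 mod 23  (bits of 16 = 10000)
  bit 0 = 1: r = r^2 * 21 mod 23 = 1^2 * 21 = 1*21 = 21
  bit 1 = 0: r = r^2 mod 23 = 21^2 = 4
  bit 2 = 0: r = r^2 mod 23 = 4^2 = 16
  bit 3 = 0: r = r^2 mod 23 = 16^2 = 3
  bit 4 = 0: r = r^2 mod 23 = 3^2 = 9
  -> B = 9
s = B^a = 9^21 mod 23  (bits of 21 = 10101)
  bit 0 = 1: r = r^2 * 9 mod 23 = 1^2 * 9 = 1*9 = 9
  bit 1 = 0: r = r^2 mod 23 = 9^2 = 12
  bit 2 = 1: r = r^2 * 9 mod 23 = 12^2 * 9 = 6*9 = 8
  bit 3 = 0: r = r^2 mod 23 = 8^2 = 18
  bit 4 = 1: r = r^2 * 9 mod 23 = 18^2 * 9 = 2*9 = 18
  -> s = B^a = 18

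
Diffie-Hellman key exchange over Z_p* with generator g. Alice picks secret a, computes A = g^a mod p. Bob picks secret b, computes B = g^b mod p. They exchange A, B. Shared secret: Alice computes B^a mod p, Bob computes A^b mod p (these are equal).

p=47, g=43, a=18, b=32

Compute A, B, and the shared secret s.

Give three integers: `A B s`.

A = 43^18 mod 47  (bits of 18 = 10010)
  bit 0 = 1: r = r^2 * 43 mod 47 = 1^2 * 43 = 1*43 = 43
  bit 1 = 0: r = r^2 mod 47 = 43^2 = 16
  bit 2 = 0: r = r^2 mod 47 = 16^2 = 21
  bit 3 = 1: r = r^2 * 43 mod 47 = 21^2 * 43 = 18*43 = 22
  bit 4 = 0: r = r^2 mod 47 = 22^2 = 14
  -> A = 14
B = 43^32 mod 47  (bits of 32 = 100000)
  bit 0 = 1: r = r^2 * 43 mod 47 = 1^2 * 43 = 1*43 = 43
  bit 1 = 0: r = r^2 mod 47 = 43^2 = 16
  bit 2 = 0: r = r^2 mod 47 = 16^2 = 21
  bit 3 = 0: r = r^2 mod 47 = 21^2 = 18
  bit 4 = 0: r = r^2 mod 47 = 18^2 = 42
  bit 5 = 0: r = r^2 mod 47 = 42^2 = 25
  -> B = 25
s = B^a = 25^18 mod 47  (bits of 18 = 10010)
  bit 0 = 1: r = r^2 * 25 mod 47 = 1^2 * 25 = 1*25 = 25
  bit 1 = 0: r = r^2 mod 47 = 25^2 = 14
  bit 2 = 0: r = r^2 mod 47 = 14^2 = 8
  bit 3 = 1: r = r^2 * 25 mod 47 = 8^2 * 25 = 17*25 = 2
  bit 4 = 0: r = r^2 mod 47 = 2^2 = 4
  -> s = B^a = 4

Answer: 14 25 4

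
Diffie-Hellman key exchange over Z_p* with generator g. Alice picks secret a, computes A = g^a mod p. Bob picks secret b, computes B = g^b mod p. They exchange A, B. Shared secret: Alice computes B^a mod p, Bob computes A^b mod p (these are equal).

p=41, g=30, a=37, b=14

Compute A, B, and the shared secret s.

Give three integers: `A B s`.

Answer: 28 36 20

Derivation:
A = 30^37 mod 41  (bits of 37 = 100101)
  bit 0 = 1: r = r^2 * 30 mod 41 = 1^2 * 30 = 1*30 = 30
  bit 1 = 0: r = r^2 mod 41 = 30^2 = 39
  bit 2 = 0: r = r^2 mod 41 = 39^2 = 4
  bit 3 = 1: r = r^2 * 30 mod 41 = 4^2 * 30 = 16*30 = 29
  bit 4 = 0: r = r^2 mod 41 = 29^2 = 21
  bit 5 = 1: r = r^2 * 30 mod 41 = 21^2 * 30 = 31*30 = 28
  -> A = 28
B = 30^14 mod 41  (bits of 14 = 1110)
  bit 0 = 1: r = r^2 * 30 mod 41 = 1^2 * 30 = 1*30 = 30
  bit 1 = 1: r = r^2 * 30 mod 41 = 30^2 * 30 = 39*30 = 22
  bit 2 = 1: r = r^2 * 30 mod 41 = 22^2 * 30 = 33*30 = 6
  bit 3 = 0: r = r^2 mod 41 = 6^2 = 36
  -> B = 36
s = B^a = 36^37 mod 41  (bits of 37 = 100101)
  bit 0 = 1: r = r^2 * 36 mod 41 = 1^2 * 36 = 1*36 = 36
  bit 1 = 0: r = r^2 mod 41 = 36^2 = 25
  bit 2 = 0: r = r^2 mod 41 = 25^2 = 10
  bit 3 = 1: r = r^2 * 36 mod 41 = 10^2 * 36 = 18*36 = 33
  bit 4 = 0: r = r^2 mod 41 = 33^2 = 23
  bit 5 = 1: r = r^2 * 36 mod 41 = 23^2 * 36 = 37*36 = 20
  -> s = B^a = 20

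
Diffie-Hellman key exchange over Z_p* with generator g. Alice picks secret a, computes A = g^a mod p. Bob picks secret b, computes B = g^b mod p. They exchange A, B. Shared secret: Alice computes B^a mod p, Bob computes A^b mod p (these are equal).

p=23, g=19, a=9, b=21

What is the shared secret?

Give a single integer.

A = 19^9 mod 23  (bits of 9 = 1001)
  bit 0 = 1: r = r^2 * 19 mod 23 = 1^2 * 19 = 1*19 = 19
  bit 1 = 0: r = r^2 mod 23 = 19^2 = 16
  bit 2 = 0: r = r^2 mod 23 = 16^2 = 3
  bit 3 = 1: r = r^2 * 19 mod 23 = 3^2 * 19 = 9*19 = 10
  -> A = 10
B = 19^21 mod 23  (bits of 21 = 10101)
  bit 0 = 1: r = r^2 * 19 mod 23 = 1^2 * 19 = 1*19 = 19
  bit 1 = 0: r = r^2 mod 23 = 19^2 = 16
  bit 2 = 1: r = r^2 * 19 mod 23 = 16^2 * 19 = 3*19 = 11
  bit 3 = 0: r = r^2 mod 23 = 11^2 = 6
  bit 4 = 1: r = r^2 * 19 mod 23 = 6^2 * 19 = 13*19 = 17
  -> B = 17
s = B^a = 17^9 mod 23  (bits of 9 = 1001)
  bit 0 = 1: r = r^2 * 17 mod 23 = 1^2 * 17 = 1*17 = 17
  bit 1 = 0: r = r^2 mod 23 = 17^2 = 13
  bit 2 = 0: r = r^2 mod 23 = 13^2 = 8
  bit 3 = 1: r = r^2 * 17 mod 23 = 8^2 * 17 = 18*17 = 7
  -> s = B^a = 7

Answer: 7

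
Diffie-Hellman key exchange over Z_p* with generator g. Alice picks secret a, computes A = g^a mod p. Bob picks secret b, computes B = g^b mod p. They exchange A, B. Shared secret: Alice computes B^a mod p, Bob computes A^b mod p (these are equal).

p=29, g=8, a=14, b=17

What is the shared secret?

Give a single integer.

Answer: 28

Derivation:
A = 8^14 mod 29  (bits of 14 = 1110)
  bit 0 = 1: r = r^2 * 8 mod 29 = 1^2 * 8 = 1*8 = 8
  bit 1 = 1: r = r^2 * 8 mod 29 = 8^2 * 8 = 6*8 = 19
  bit 2 = 1: r = r^2 * 8 mod 29 = 19^2 * 8 = 13*8 = 17
  bit 3 = 0: r = r^2 mod 29 = 17^2 = 28
  -> A = 28
B = 8^17 mod 29  (bits of 17 = 10001)
  bit 0 = 1: r = r^2 * 8 mod 29 = 1^2 * 8 = 1*8 = 8
  bit 1 = 0: r = r^2 mod 29 = 8^2 = 6
  bit 2 = 0: r = r^2 mod 29 = 6^2 = 7
  bit 3 = 0: r = r^2 mod 29 = 7^2 = 20
  bit 4 = 1: r = r^2 * 8 mod 29 = 20^2 * 8 = 23*8 = 10
  -> B = 10
s = B^a = 10^14 mod 29  (bits of 14 = 1110)
  bit 0 = 1: r = r^2 * 10 mod 29 = 1^2 * 10 = 1*10 = 10
  bit 1 = 1: r = r^2 * 10 mod 29 = 10^2 * 10 = 13*10 = 14
  bit 2 = 1: r = r^2 * 10 mod 29 = 14^2 * 10 = 22*10 = 17
  bit 3 = 0: r = r^2 mod 29 = 17^2 = 28
  -> s = B^a = 28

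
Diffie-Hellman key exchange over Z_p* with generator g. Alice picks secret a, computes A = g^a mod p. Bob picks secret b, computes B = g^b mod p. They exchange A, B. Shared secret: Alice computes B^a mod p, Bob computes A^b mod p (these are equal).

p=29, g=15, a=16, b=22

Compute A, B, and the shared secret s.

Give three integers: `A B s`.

Answer: 7 6 7

Derivation:
A = 15^16 mod 29  (bits of 16 = 10000)
  bit 0 = 1: r = r^2 * 15 mod 29 = 1^2 * 15 = 1*15 = 15
  bit 1 = 0: r = r^2 mod 29 = 15^2 = 22
  bit 2 = 0: r = r^2 mod 29 = 22^2 = 20
  bit 3 = 0: r = r^2 mod 29 = 20^2 = 23
  bit 4 = 0: r = r^2 mod 29 = 23^2 = 7
  -> A = 7
B = 15^22 mod 29  (bits of 22 = 10110)
  bit 0 = 1: r = r^2 * 15 mod 29 = 1^2 * 15 = 1*15 = 15
  bit 1 = 0: r = r^2 mod 29 = 15^2 = 22
  bit 2 = 1: r = r^2 * 15 mod 29 = 22^2 * 15 = 20*15 = 10
  bit 3 = 1: r = r^2 * 15 mod 29 = 10^2 * 15 = 13*15 = 21
  bit 4 = 0: r = r^2 mod 29 = 21^2 = 6
  -> B = 6
s = B^a = 6^16 mod 29  (bits of 16 = 10000)
  bit 0 = 1: r = r^2 * 6 mod 29 = 1^2 * 6 = 1*6 = 6
  bit 1 = 0: r = r^2 mod 29 = 6^2 = 7
  bit 2 = 0: r = r^2 mod 29 = 7^2 = 20
  bit 3 = 0: r = r^2 mod 29 = 20^2 = 23
  bit 4 = 0: r = r^2 mod 29 = 23^2 = 7
  -> s = B^a = 7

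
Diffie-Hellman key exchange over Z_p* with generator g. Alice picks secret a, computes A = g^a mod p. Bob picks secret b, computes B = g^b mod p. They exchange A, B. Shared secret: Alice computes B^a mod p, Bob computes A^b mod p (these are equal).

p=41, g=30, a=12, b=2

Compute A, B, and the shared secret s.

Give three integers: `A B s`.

A = 30^12 mod 41  (bits of 12 = 1100)
  bit 0 = 1: r = r^2 * 30 mod 41 = 1^2 * 30 = 1*30 = 30
  bit 1 = 1: r = r^2 * 30 mod 41 = 30^2 * 30 = 39*30 = 22
  bit 2 = 0: r = r^2 mod 41 = 22^2 = 33
  bit 3 = 0: r = r^2 mod 41 = 33^2 = 23
  -> A = 23
B = 30^2 mod 41  (bits of 2 = 10)
  bit 0 = 1: r = r^2 * 30 mod 41 = 1^2 * 30 = 1*30 = 30
  bit 1 = 0: r = r^2 mod 41 = 30^2 = 39
  -> B = 39
s = B^a = 39^12 mod 41  (bits of 12 = 1100)
  bit 0 = 1: r = r^2 * 39 mod 41 = 1^2 * 39 = 1*39 = 39
  bit 1 = 1: r = r^2 * 39 mod 41 = 39^2 * 39 = 4*39 = 33
  bit 2 = 0: r = r^2 mod 41 = 33^2 = 23
  bit 3 = 0: r = r^2 mod 41 = 23^2 = 37
  -> s = B^a = 37

Answer: 23 39 37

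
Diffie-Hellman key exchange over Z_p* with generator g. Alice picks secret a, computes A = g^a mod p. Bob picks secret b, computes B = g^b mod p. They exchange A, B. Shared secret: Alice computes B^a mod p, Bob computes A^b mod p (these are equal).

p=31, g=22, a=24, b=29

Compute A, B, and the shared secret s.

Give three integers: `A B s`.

A = 22^24 mod 31  (bits of 24 = 11000)
  bit 0 = 1: r = r^2 * 22 mod 31 = 1^2 * 22 = 1*22 = 22
  bit 1 = 1: r = r^2 * 22 mod 31 = 22^2 * 22 = 19*22 = 15
  bit 2 = 0: r = r^2 mod 31 = 15^2 = 8
  bit 3 = 0: r = r^2 mod 31 = 8^2 = 2
  bit 4 = 0: r = r^2 mod 31 = 2^2 = 4
  -> A = 4
B = 22^29 mod 31  (bits of 29 = 11101)
  bit 0 = 1: r = r^2 * 22 mod 31 = 1^2 * 22 = 1*22 = 22
  bit 1 = 1: r = r^2 * 22 mod 31 = 22^2 * 22 = 19*22 = 15
  bit 2 = 1: r = r^2 * 22 mod 31 = 15^2 * 22 = 8*22 = 21
  bit 3 = 0: r = r^2 mod 31 = 21^2 = 7
  bit 4 = 1: r = r^2 * 22 mod 31 = 7^2 * 22 = 18*22 = 24
  -> B = 24
s = B^a = 24^24 mod 31  (bits of 24 = 11000)
  bit 0 = 1: r = r^2 * 24 mod 31 = 1^2 * 24 = 1*24 = 24
  bit 1 = 1: r = r^2 * 24 mod 31 = 24^2 * 24 = 18*24 = 29
  bit 2 = 0: r = r^2 mod 31 = 29^2 = 4
  bit 3 = 0: r = r^2 mod 31 = 4^2 = 16
  bit 4 = 0: r = r^2 mod 31 = 16^2 = 8
  -> s = B^a = 8

Answer: 4 24 8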